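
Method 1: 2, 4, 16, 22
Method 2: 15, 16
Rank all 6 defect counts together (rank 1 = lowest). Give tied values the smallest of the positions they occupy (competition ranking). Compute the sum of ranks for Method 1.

Sorted (ascending): 2, 4, 15, 16, 16, 22
The 2 values of 16 occupy positions 4–5 → each gets rank 4.
Method 1 values → pooled ranks: 2→1, 4→2, 16→4, 22→6
Rank sum = 1 + 2 + 4 + 6 = 13

13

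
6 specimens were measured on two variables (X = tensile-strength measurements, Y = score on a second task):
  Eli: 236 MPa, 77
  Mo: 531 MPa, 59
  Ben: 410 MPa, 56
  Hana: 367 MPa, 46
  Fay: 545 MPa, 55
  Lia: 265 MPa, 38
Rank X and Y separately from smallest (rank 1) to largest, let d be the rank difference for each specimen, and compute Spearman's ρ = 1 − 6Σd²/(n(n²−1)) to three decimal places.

Ranks of variable 1: 1, 5, 4, 3, 6, 2
Ranks of variable 2: 6, 5, 4, 2, 3, 1
d = r₁ − r₂: -5, 0, 0, 1, 3, 1
d²: 25, 0, 0, 1, 9, 1; Σd² = 36
ρ = 1 − 6·36/(6·35) = 1 − 216/210 = -0.029

-0.029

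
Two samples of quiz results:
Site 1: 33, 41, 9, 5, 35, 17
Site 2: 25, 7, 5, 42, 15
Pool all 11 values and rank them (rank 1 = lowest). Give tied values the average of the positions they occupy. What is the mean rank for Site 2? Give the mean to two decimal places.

Sorted (ascending): 5, 5, 7, 9, 15, 17, 25, 33, 35, 41, 42
The 2 values of 5 occupy positions 1–2 → average rank (1+2)/2 = 1.5.
Site 2 values → pooled ranks: 25→7, 7→3, 5→1.5, 42→11, 15→5
Mean rank = (7 + 3 + 1.5 + 11 + 5) / 5 = 5.50

5.50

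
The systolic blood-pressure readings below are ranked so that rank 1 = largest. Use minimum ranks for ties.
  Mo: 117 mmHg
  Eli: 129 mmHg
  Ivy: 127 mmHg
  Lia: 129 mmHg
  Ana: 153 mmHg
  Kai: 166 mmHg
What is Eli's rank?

3

Sorted (descending): 166, 153, 129, 129, 127, 117
The 2 values of 129 occupy positions 3–4 → each gets rank 3.
Eli has value 129 mmHg → rank 3.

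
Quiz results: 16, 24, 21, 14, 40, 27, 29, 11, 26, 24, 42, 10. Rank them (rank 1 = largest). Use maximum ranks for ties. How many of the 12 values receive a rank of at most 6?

Sorted (descending): 42, 40, 29, 27, 26, 24, 24, 21, 16, 14, 11, 10
The 2 values of 24 occupy positions 6–7 → each gets rank 7.
Ranks ≤ 6: {1, 2, 3, 4, 5} → 5 values.

5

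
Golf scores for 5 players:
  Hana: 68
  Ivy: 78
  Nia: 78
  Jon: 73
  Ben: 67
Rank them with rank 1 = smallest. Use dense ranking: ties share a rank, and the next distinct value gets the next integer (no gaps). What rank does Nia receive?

Sorted (ascending): 67, 68, 73, 78, 78
The 2 values of 78 share dense rank 4.
Remaining distinct values take the next consecutive integers.
Nia has value 78 → rank 4.

4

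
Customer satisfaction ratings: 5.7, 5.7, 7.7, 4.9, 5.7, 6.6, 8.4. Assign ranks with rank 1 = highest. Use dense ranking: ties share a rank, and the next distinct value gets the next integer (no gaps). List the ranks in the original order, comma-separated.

Sorted (descending): 8.4, 7.7, 6.6, 5.7, 5.7, 5.7, 4.9
The 3 values of 5.7 share dense rank 4.
Remaining distinct values take the next consecutive integers.

4, 4, 2, 5, 4, 3, 1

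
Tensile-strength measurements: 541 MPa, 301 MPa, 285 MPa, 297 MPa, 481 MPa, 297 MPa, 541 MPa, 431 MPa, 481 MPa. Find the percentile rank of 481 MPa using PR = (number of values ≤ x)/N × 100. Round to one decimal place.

77.8

N = 9.
Strictly below 481: 5. Equal to 481: 2.
PR = 7/9 × 100 = 77.8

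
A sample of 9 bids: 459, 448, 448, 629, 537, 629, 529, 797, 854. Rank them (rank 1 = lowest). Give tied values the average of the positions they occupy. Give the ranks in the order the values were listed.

Sorted (ascending): 448, 448, 459, 529, 537, 629, 629, 797, 854
The 2 values of 448 occupy positions 1–2 → average rank (1+2)/2 = 1.5.
The 2 values of 629 occupy positions 6–7 → average rank (6+7)/2 = 6.5.

3, 1.5, 1.5, 6.5, 5, 6.5, 4, 8, 9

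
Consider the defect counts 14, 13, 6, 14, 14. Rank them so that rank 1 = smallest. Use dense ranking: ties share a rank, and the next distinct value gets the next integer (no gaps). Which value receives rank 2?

Sorted (ascending): 6, 13, 14, 14, 14
The 3 values of 14 share dense rank 3.
Remaining distinct values take the next consecutive integers.
Rank 2 → value 13.

13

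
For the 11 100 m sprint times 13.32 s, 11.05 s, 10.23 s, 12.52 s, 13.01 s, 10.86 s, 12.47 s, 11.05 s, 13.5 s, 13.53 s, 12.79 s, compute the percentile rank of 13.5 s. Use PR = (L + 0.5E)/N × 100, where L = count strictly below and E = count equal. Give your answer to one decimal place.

N = 11.
Strictly below 13.5: 9. Equal to 13.5: 1.
PR = (9 + 0.5·1)/11 × 100 = 86.4

86.4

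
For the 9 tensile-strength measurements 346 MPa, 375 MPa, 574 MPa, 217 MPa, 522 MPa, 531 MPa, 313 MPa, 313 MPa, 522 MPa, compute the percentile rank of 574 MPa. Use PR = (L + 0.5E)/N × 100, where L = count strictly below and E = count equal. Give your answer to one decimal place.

N = 9.
Strictly below 574: 8. Equal to 574: 1.
PR = (8 + 0.5·1)/9 × 100 = 94.4

94.4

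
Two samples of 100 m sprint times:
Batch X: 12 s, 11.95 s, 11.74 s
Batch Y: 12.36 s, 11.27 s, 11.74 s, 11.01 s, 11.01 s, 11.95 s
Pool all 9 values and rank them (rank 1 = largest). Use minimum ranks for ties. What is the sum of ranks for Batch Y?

32

Sorted (descending): 12.36, 12, 11.95, 11.95, 11.74, 11.74, 11.27, 11.01, 11.01
The 2 values of 11.95 occupy positions 3–4 → each gets rank 3.
The 2 values of 11.74 occupy positions 5–6 → each gets rank 5.
The 2 values of 11.01 occupy positions 8–9 → each gets rank 8.
Batch Y values → pooled ranks: 12.36→1, 11.27→7, 11.74→5, 11.01→8, 11.01→8, 11.95→3
Rank sum = 1 + 7 + 5 + 8 + 8 + 3 = 32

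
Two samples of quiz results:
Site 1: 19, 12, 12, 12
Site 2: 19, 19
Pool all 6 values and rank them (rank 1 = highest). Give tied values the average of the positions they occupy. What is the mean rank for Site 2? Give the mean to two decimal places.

2.00

Sorted (descending): 19, 19, 19, 12, 12, 12
The 3 values of 19 occupy positions 1–3 → average rank 2.
The 3 values of 12 occupy positions 4–6 → average rank 5.
Site 2 values → pooled ranks: 19→2, 19→2
Mean rank = (2 + 2) / 2 = 2.00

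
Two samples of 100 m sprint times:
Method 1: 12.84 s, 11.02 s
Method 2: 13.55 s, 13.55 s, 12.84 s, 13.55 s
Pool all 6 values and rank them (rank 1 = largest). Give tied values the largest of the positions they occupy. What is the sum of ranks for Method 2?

Sorted (descending): 13.55, 13.55, 13.55, 12.84, 12.84, 11.02
The 3 values of 13.55 occupy positions 1–3 → each gets rank 3.
The 2 values of 12.84 occupy positions 4–5 → each gets rank 5.
Method 2 values → pooled ranks: 13.55→3, 13.55→3, 12.84→5, 13.55→3
Rank sum = 3 + 3 + 5 + 3 = 14

14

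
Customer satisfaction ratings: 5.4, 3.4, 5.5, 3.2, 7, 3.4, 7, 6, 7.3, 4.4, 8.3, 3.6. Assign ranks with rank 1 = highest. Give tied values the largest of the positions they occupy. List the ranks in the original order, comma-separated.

Sorted (descending): 8.3, 7.3, 7, 7, 6, 5.5, 5.4, 4.4, 3.6, 3.4, 3.4, 3.2
The 2 values of 7 occupy positions 3–4 → each gets rank 4.
The 2 values of 3.4 occupy positions 10–11 → each gets rank 11.

7, 11, 6, 12, 4, 11, 4, 5, 2, 8, 1, 9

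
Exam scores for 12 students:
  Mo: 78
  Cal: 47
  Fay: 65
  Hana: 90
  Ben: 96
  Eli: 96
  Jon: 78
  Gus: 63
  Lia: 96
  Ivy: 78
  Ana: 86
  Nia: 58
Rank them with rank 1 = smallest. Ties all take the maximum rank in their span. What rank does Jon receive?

7

Sorted (ascending): 47, 58, 63, 65, 78, 78, 78, 86, 90, 96, 96, 96
The 3 values of 78 occupy positions 5–7 → each gets rank 7.
The 3 values of 96 occupy positions 10–12 → each gets rank 12.
Jon has value 78 → rank 7.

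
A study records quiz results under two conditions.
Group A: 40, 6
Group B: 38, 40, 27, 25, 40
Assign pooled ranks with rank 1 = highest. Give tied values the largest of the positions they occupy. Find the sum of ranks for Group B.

Sorted (descending): 40, 40, 40, 38, 27, 25, 6
The 3 values of 40 occupy positions 1–3 → each gets rank 3.
Group B values → pooled ranks: 38→4, 40→3, 27→5, 25→6, 40→3
Rank sum = 4 + 3 + 5 + 6 + 3 = 21

21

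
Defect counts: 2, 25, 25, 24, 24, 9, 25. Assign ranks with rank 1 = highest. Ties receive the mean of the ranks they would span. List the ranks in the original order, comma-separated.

7, 2, 2, 4.5, 4.5, 6, 2

Sorted (descending): 25, 25, 25, 24, 24, 9, 2
The 3 values of 25 occupy positions 1–3 → average rank 2.
The 2 values of 24 occupy positions 4–5 → average rank (4+5)/2 = 4.5.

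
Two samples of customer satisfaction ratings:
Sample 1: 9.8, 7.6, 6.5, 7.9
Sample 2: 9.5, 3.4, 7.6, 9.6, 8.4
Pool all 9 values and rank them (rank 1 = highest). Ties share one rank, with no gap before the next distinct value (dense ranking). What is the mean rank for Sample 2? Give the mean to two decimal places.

Sorted (descending): 9.8, 9.6, 9.5, 8.4, 7.9, 7.6, 7.6, 6.5, 3.4
The 2 values of 7.6 share dense rank 6.
Remaining distinct values take the next consecutive integers.
Sample 2 values → pooled ranks: 9.5→3, 3.4→8, 7.6→6, 9.6→2, 8.4→4
Mean rank = (3 + 8 + 6 + 2 + 4) / 5 = 4.60

4.60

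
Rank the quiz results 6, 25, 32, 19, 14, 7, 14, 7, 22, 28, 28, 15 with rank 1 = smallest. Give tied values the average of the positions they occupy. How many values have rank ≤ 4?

Sorted (ascending): 6, 7, 7, 14, 14, 15, 19, 22, 25, 28, 28, 32
The 2 values of 7 occupy positions 2–3 → average rank (2+3)/2 = 2.5.
The 2 values of 14 occupy positions 4–5 → average rank (4+5)/2 = 4.5.
The 2 values of 28 occupy positions 10–11 → average rank (10+11)/2 = 10.5.
Ranks ≤ 4: {1, 2.5, 2.5} → 3 values.

3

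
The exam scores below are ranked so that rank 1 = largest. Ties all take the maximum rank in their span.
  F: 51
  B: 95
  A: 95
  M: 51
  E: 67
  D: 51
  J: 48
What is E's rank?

3

Sorted (descending): 95, 95, 67, 51, 51, 51, 48
The 2 values of 95 occupy positions 1–2 → each gets rank 2.
The 3 values of 51 occupy positions 4–6 → each gets rank 6.
E has value 67 → rank 3.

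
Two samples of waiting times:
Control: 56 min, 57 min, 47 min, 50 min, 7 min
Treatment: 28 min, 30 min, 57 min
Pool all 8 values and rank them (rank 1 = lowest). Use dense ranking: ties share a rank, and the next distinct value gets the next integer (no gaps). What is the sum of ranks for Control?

Sorted (ascending): 7, 28, 30, 47, 50, 56, 57, 57
The 2 values of 57 share dense rank 7.
Remaining distinct values take the next consecutive integers.
Control values → pooled ranks: 56→6, 57→7, 47→4, 50→5, 7→1
Rank sum = 6 + 7 + 4 + 5 + 1 = 23

23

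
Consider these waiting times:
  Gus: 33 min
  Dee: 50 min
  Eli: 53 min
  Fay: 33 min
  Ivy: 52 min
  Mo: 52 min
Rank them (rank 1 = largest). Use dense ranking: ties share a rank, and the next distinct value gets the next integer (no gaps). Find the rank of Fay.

Sorted (descending): 53, 52, 52, 50, 33, 33
The 2 values of 52 share dense rank 2.
The 2 values of 33 share dense rank 4.
Remaining distinct values take the next consecutive integers.
Fay has value 33 min → rank 4.

4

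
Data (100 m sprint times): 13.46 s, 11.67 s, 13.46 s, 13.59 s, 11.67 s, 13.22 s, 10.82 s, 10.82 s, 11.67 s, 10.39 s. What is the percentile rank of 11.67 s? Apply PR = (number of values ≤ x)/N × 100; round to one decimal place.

60.0

N = 10.
Strictly below 11.67: 3. Equal to 11.67: 3.
PR = 6/10 × 100 = 60.0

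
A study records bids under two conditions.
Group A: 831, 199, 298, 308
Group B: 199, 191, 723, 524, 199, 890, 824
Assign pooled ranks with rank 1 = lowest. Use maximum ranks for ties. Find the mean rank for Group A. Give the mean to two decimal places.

Sorted (ascending): 191, 199, 199, 199, 298, 308, 524, 723, 824, 831, 890
The 3 values of 199 occupy positions 2–4 → each gets rank 4.
Group A values → pooled ranks: 831→10, 199→4, 298→5, 308→6
Mean rank = (10 + 4 + 5 + 6) / 4 = 6.25

6.25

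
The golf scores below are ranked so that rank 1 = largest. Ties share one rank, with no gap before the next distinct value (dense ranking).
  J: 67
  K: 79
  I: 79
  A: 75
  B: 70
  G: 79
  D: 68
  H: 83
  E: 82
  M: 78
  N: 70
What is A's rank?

5

Sorted (descending): 83, 82, 79, 79, 79, 78, 75, 70, 70, 68, 67
The 3 values of 79 share dense rank 3.
The 2 values of 70 share dense rank 6.
Remaining distinct values take the next consecutive integers.
A has value 75 → rank 5.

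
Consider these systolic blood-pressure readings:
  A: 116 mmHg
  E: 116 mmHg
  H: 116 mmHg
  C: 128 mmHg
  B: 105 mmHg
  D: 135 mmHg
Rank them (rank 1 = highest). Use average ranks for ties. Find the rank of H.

4

Sorted (descending): 135, 128, 116, 116, 116, 105
The 3 values of 116 occupy positions 3–5 → average rank 4.
H has value 116 mmHg → rank 4.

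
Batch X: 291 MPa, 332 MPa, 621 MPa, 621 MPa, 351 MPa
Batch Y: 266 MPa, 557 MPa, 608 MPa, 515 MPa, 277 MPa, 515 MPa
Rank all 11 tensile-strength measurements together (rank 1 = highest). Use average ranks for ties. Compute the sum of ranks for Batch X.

27

Sorted (descending): 621, 621, 608, 557, 515, 515, 351, 332, 291, 277, 266
The 2 values of 621 occupy positions 1–2 → average rank (1+2)/2 = 1.5.
The 2 values of 515 occupy positions 5–6 → average rank (5+6)/2 = 5.5.
Batch X values → pooled ranks: 291→9, 332→8, 621→1.5, 621→1.5, 351→7
Rank sum = 9 + 8 + 1.5 + 1.5 + 7 = 27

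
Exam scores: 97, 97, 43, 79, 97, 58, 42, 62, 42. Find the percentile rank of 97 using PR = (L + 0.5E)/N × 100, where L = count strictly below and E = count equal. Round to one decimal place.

83.3

N = 9.
Strictly below 97: 6. Equal to 97: 3.
PR = (6 + 0.5·3)/9 × 100 = 83.3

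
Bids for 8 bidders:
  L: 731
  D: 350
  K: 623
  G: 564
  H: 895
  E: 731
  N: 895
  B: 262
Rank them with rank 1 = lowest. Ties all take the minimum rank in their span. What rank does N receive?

Sorted (ascending): 262, 350, 564, 623, 731, 731, 895, 895
The 2 values of 731 occupy positions 5–6 → each gets rank 5.
The 2 values of 895 occupy positions 7–8 → each gets rank 7.
N has value 895 → rank 7.

7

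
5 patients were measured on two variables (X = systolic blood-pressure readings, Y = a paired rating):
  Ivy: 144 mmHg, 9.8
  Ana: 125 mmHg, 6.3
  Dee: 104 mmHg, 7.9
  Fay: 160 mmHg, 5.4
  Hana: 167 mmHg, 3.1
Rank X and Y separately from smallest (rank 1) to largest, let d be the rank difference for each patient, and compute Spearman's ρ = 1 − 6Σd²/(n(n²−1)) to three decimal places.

Ranks of variable 1: 3, 2, 1, 4, 5
Ranks of variable 2: 5, 3, 4, 2, 1
d = r₁ − r₂: -2, -1, -3, 2, 4
d²: 4, 1, 9, 4, 16; Σd² = 34
ρ = 1 − 6·34/(5·24) = 1 − 204/120 = -0.700

-0.700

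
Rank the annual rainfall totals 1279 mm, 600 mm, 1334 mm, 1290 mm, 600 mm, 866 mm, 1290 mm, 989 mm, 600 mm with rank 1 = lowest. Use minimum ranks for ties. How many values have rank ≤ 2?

Sorted (ascending): 600, 600, 600, 866, 989, 1279, 1290, 1290, 1334
The 3 values of 600 occupy positions 1–3 → each gets rank 1.
The 2 values of 1290 occupy positions 7–8 → each gets rank 7.
Ranks ≤ 2: {1, 1, 1} → 3 values.

3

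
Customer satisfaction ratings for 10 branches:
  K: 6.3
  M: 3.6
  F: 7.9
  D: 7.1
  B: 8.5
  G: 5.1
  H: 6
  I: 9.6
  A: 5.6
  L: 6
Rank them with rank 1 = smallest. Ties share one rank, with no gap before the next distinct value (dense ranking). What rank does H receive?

4

Sorted (ascending): 3.6, 5.1, 5.6, 6, 6, 6.3, 7.1, 7.9, 8.5, 9.6
The 2 values of 6 share dense rank 4.
Remaining distinct values take the next consecutive integers.
H has value 6 → rank 4.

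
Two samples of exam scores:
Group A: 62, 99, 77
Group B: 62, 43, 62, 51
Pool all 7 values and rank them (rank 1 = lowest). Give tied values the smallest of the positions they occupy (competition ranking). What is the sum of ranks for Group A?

Sorted (ascending): 43, 51, 62, 62, 62, 77, 99
The 3 values of 62 occupy positions 3–5 → each gets rank 3.
Group A values → pooled ranks: 62→3, 99→7, 77→6
Rank sum = 3 + 7 + 6 = 16

16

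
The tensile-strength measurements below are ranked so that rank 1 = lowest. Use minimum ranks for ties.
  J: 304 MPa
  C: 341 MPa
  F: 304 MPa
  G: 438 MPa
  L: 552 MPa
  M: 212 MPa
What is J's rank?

Sorted (ascending): 212, 304, 304, 341, 438, 552
The 2 values of 304 occupy positions 2–3 → each gets rank 2.
J has value 304 MPa → rank 2.

2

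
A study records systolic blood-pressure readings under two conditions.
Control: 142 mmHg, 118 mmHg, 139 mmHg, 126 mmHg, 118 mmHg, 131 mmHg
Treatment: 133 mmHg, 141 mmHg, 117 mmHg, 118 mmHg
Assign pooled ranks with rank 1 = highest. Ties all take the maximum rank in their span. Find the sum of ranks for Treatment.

Sorted (descending): 142, 141, 139, 133, 131, 126, 118, 118, 118, 117
The 3 values of 118 occupy positions 7–9 → each gets rank 9.
Treatment values → pooled ranks: 133→4, 141→2, 117→10, 118→9
Rank sum = 4 + 2 + 10 + 9 = 25

25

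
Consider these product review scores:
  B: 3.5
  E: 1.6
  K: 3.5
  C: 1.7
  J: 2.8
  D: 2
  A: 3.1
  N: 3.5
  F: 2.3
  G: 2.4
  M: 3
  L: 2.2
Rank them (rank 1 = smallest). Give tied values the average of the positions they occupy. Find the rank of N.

Sorted (ascending): 1.6, 1.7, 2, 2.2, 2.3, 2.4, 2.8, 3, 3.1, 3.5, 3.5, 3.5
The 3 values of 3.5 occupy positions 10–12 → average rank 11.
N has value 3.5 → rank 11.

11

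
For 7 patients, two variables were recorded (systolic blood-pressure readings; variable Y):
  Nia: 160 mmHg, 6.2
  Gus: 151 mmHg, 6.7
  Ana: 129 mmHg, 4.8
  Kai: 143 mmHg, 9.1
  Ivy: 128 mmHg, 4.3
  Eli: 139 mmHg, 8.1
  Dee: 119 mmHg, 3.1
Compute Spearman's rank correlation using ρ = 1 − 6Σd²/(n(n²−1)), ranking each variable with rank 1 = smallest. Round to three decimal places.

0.679

Ranks of variable 1: 7, 6, 3, 5, 2, 4, 1
Ranks of variable 2: 4, 5, 3, 7, 2, 6, 1
d = r₁ − r₂: 3, 1, 0, -2, 0, -2, 0
d²: 9, 1, 0, 4, 0, 4, 0; Σd² = 18
ρ = 1 − 6·18/(7·48) = 1 − 108/336 = 0.679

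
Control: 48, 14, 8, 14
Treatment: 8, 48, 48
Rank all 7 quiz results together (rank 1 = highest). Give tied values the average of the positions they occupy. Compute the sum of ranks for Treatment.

10.5

Sorted (descending): 48, 48, 48, 14, 14, 8, 8
The 3 values of 48 occupy positions 1–3 → average rank 2.
The 2 values of 14 occupy positions 4–5 → average rank (4+5)/2 = 4.5.
The 2 values of 8 occupy positions 6–7 → average rank (6+7)/2 = 6.5.
Treatment values → pooled ranks: 8→6.5, 48→2, 48→2
Rank sum = 6.5 + 2 + 2 = 10.5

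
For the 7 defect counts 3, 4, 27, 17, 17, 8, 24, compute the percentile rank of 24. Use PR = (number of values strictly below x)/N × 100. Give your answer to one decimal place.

N = 7.
Strictly below 24: 5. Equal to 24: 1.
PR = 5/7 × 100 = 71.4

71.4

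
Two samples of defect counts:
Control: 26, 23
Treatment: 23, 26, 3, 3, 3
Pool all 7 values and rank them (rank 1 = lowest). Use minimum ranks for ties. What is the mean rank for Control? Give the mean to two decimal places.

Sorted (ascending): 3, 3, 3, 23, 23, 26, 26
The 3 values of 3 occupy positions 1–3 → each gets rank 1.
The 2 values of 23 occupy positions 4–5 → each gets rank 4.
The 2 values of 26 occupy positions 6–7 → each gets rank 6.
Control values → pooled ranks: 26→6, 23→4
Mean rank = (6 + 4) / 2 = 5.00

5.00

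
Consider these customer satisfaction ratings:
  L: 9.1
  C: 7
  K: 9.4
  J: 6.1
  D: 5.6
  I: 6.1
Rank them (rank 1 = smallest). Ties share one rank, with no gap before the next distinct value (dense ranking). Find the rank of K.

Sorted (ascending): 5.6, 6.1, 6.1, 7, 9.1, 9.4
The 2 values of 6.1 share dense rank 2.
Remaining distinct values take the next consecutive integers.
K has value 9.4 → rank 5.

5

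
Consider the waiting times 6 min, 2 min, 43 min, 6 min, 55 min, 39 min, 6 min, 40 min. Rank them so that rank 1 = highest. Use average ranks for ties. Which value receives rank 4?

39

Sorted (descending): 55, 43, 40, 39, 6, 6, 6, 2
The 3 values of 6 occupy positions 5–7 → average rank 6.
Rank 4 → value 39.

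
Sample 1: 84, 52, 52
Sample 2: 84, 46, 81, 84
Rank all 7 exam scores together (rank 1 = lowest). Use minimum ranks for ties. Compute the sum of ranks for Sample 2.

Sorted (ascending): 46, 52, 52, 81, 84, 84, 84
The 2 values of 52 occupy positions 2–3 → each gets rank 2.
The 3 values of 84 occupy positions 5–7 → each gets rank 5.
Sample 2 values → pooled ranks: 84→5, 46→1, 81→4, 84→5
Rank sum = 5 + 1 + 4 + 5 = 15

15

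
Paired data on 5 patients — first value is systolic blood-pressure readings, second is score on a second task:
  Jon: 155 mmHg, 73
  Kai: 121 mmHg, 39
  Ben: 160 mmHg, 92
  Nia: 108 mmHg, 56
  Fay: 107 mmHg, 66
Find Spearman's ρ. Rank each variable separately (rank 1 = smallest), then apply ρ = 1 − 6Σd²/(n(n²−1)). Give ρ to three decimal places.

0.600

Ranks of variable 1: 4, 3, 5, 2, 1
Ranks of variable 2: 4, 1, 5, 2, 3
d = r₁ − r₂: 0, 2, 0, 0, -2
d²: 0, 4, 0, 0, 4; Σd² = 8
ρ = 1 − 6·8/(5·24) = 1 − 48/120 = 0.600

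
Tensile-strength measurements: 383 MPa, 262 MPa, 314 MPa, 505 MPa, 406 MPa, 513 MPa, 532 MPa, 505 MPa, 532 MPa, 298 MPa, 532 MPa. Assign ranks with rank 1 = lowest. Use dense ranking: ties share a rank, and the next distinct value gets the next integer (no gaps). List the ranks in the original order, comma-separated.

4, 1, 3, 6, 5, 7, 8, 6, 8, 2, 8

Sorted (ascending): 262, 298, 314, 383, 406, 505, 505, 513, 532, 532, 532
The 2 values of 505 share dense rank 6.
The 3 values of 532 share dense rank 8.
Remaining distinct values take the next consecutive integers.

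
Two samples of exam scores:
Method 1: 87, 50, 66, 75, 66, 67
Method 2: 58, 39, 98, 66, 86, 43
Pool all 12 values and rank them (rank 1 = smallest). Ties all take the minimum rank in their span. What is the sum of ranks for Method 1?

41

Sorted (ascending): 39, 43, 50, 58, 66, 66, 66, 67, 75, 86, 87, 98
The 3 values of 66 occupy positions 5–7 → each gets rank 5.
Method 1 values → pooled ranks: 87→11, 50→3, 66→5, 75→9, 66→5, 67→8
Rank sum = 11 + 3 + 5 + 9 + 5 + 8 = 41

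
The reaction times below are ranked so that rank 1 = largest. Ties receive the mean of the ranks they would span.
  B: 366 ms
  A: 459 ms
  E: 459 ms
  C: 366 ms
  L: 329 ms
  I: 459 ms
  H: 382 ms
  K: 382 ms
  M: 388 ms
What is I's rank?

Sorted (descending): 459, 459, 459, 388, 382, 382, 366, 366, 329
The 3 values of 459 occupy positions 1–3 → average rank 2.
The 2 values of 382 occupy positions 5–6 → average rank (5+6)/2 = 5.5.
The 2 values of 366 occupy positions 7–8 → average rank (7+8)/2 = 7.5.
I has value 459 ms → rank 2.

2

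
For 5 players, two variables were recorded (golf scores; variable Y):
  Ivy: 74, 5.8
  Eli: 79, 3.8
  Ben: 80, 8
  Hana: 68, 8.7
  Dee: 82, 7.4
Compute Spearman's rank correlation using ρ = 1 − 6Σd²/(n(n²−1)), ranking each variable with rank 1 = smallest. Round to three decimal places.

-0.200

Ranks of variable 1: 2, 3, 4, 1, 5
Ranks of variable 2: 2, 1, 4, 5, 3
d = r₁ − r₂: 0, 2, 0, -4, 2
d²: 0, 4, 0, 16, 4; Σd² = 24
ρ = 1 − 6·24/(5·24) = 1 − 144/120 = -0.200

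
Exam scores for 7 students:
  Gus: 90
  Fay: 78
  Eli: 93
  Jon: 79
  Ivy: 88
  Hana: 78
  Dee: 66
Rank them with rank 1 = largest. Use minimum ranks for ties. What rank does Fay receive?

5

Sorted (descending): 93, 90, 88, 79, 78, 78, 66
The 2 values of 78 occupy positions 5–6 → each gets rank 5.
Fay has value 78 → rank 5.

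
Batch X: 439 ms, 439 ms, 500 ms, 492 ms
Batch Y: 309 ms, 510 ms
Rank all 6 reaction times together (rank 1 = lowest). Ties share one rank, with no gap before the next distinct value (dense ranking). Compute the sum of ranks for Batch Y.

6

Sorted (ascending): 309, 439, 439, 492, 500, 510
The 2 values of 439 share dense rank 2.
Remaining distinct values take the next consecutive integers.
Batch Y values → pooled ranks: 309→1, 510→5
Rank sum = 1 + 5 = 6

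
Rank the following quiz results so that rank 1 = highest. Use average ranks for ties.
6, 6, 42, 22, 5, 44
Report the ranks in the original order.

4.5, 4.5, 2, 3, 6, 1

Sorted (descending): 44, 42, 22, 6, 6, 5
The 2 values of 6 occupy positions 4–5 → average rank (4+5)/2 = 4.5.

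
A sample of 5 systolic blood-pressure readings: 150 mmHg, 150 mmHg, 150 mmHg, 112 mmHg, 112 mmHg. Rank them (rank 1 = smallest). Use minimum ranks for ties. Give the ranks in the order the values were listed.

Sorted (ascending): 112, 112, 150, 150, 150
The 2 values of 112 occupy positions 1–2 → each gets rank 1.
The 3 values of 150 occupy positions 3–5 → each gets rank 3.

3, 3, 3, 1, 1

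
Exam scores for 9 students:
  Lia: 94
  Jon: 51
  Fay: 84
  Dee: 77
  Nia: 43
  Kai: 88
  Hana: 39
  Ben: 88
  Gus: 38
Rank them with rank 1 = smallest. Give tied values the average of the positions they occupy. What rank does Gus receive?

Sorted (ascending): 38, 39, 43, 51, 77, 84, 88, 88, 94
The 2 values of 88 occupy positions 7–8 → average rank (7+8)/2 = 7.5.
Gus has value 38 → rank 1.

1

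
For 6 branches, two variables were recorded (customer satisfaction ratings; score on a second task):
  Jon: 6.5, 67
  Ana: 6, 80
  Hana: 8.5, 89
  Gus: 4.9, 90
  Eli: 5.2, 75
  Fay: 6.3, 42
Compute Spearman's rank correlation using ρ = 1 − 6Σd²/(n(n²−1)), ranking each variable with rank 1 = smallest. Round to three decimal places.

Ranks of variable 1: 5, 3, 6, 1, 2, 4
Ranks of variable 2: 2, 4, 5, 6, 3, 1
d = r₁ − r₂: 3, -1, 1, -5, -1, 3
d²: 9, 1, 1, 25, 1, 9; Σd² = 46
ρ = 1 − 6·46/(6·35) = 1 − 276/210 = -0.314

-0.314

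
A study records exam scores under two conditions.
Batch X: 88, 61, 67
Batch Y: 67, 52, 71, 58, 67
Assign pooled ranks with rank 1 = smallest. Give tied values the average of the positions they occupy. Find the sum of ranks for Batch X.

16

Sorted (ascending): 52, 58, 61, 67, 67, 67, 71, 88
The 3 values of 67 occupy positions 4–6 → average rank 5.
Batch X values → pooled ranks: 88→8, 61→3, 67→5
Rank sum = 8 + 3 + 5 = 16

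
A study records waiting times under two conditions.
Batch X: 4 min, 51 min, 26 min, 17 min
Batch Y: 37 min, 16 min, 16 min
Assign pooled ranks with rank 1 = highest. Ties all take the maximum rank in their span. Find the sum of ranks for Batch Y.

Sorted (descending): 51, 37, 26, 17, 16, 16, 4
The 2 values of 16 occupy positions 5–6 → each gets rank 6.
Batch Y values → pooled ranks: 37→2, 16→6, 16→6
Rank sum = 2 + 6 + 6 = 14

14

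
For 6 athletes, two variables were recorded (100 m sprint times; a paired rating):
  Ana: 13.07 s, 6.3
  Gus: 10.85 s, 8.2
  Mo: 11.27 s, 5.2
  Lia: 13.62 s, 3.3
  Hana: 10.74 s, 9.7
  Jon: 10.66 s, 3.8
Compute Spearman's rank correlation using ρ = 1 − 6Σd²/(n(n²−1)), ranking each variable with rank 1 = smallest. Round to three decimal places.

-0.371

Ranks of variable 1: 5, 3, 4, 6, 2, 1
Ranks of variable 2: 4, 5, 3, 1, 6, 2
d = r₁ − r₂: 1, -2, 1, 5, -4, -1
d²: 1, 4, 1, 25, 16, 1; Σd² = 48
ρ = 1 − 6·48/(6·35) = 1 − 288/210 = -0.371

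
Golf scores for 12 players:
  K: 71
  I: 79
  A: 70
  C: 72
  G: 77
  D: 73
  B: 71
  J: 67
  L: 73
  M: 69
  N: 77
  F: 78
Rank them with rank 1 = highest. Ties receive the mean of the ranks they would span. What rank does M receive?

11

Sorted (descending): 79, 78, 77, 77, 73, 73, 72, 71, 71, 70, 69, 67
The 2 values of 77 occupy positions 3–4 → average rank (3+4)/2 = 3.5.
The 2 values of 73 occupy positions 5–6 → average rank (5+6)/2 = 5.5.
The 2 values of 71 occupy positions 8–9 → average rank (8+9)/2 = 8.5.
M has value 69 → rank 11.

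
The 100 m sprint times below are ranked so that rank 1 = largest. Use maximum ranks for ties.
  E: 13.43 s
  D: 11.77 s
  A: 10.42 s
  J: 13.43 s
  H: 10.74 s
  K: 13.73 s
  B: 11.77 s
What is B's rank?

5

Sorted (descending): 13.73, 13.43, 13.43, 11.77, 11.77, 10.74, 10.42
The 2 values of 13.43 occupy positions 2–3 → each gets rank 3.
The 2 values of 11.77 occupy positions 4–5 → each gets rank 5.
B has value 11.77 s → rank 5.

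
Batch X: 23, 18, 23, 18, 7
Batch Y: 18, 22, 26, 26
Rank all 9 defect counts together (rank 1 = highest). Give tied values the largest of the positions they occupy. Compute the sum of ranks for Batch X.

33

Sorted (descending): 26, 26, 23, 23, 22, 18, 18, 18, 7
The 2 values of 26 occupy positions 1–2 → each gets rank 2.
The 2 values of 23 occupy positions 3–4 → each gets rank 4.
The 3 values of 18 occupy positions 6–8 → each gets rank 8.
Batch X values → pooled ranks: 23→4, 18→8, 23→4, 18→8, 7→9
Rank sum = 4 + 8 + 4 + 8 + 9 = 33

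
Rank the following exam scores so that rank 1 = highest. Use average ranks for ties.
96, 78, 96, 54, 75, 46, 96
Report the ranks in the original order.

2, 4, 2, 6, 5, 7, 2

Sorted (descending): 96, 96, 96, 78, 75, 54, 46
The 3 values of 96 occupy positions 1–3 → average rank 2.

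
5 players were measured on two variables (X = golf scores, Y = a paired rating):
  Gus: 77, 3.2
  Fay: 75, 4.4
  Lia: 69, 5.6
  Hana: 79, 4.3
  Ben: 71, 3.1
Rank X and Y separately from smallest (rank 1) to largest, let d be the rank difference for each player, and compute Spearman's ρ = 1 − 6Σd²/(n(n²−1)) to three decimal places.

-0.300

Ranks of variable 1: 4, 3, 1, 5, 2
Ranks of variable 2: 2, 4, 5, 3, 1
d = r₁ − r₂: 2, -1, -4, 2, 1
d²: 4, 1, 16, 4, 1; Σd² = 26
ρ = 1 − 6·26/(5·24) = 1 − 156/120 = -0.300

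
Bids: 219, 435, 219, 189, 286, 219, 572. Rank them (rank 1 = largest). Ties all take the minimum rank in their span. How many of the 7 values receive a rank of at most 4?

6

Sorted (descending): 572, 435, 286, 219, 219, 219, 189
The 3 values of 219 occupy positions 4–6 → each gets rank 4.
Ranks ≤ 4: {1, 2, 3, 4, 4, 4} → 6 values.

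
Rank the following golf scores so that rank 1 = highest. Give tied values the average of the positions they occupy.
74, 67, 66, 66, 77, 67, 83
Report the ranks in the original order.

3, 4.5, 6.5, 6.5, 2, 4.5, 1

Sorted (descending): 83, 77, 74, 67, 67, 66, 66
The 2 values of 67 occupy positions 4–5 → average rank (4+5)/2 = 4.5.
The 2 values of 66 occupy positions 6–7 → average rank (6+7)/2 = 6.5.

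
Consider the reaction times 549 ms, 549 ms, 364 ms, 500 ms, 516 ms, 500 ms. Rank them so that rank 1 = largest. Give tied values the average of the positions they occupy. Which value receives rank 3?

Sorted (descending): 549, 549, 516, 500, 500, 364
The 2 values of 549 occupy positions 1–2 → average rank (1+2)/2 = 1.5.
The 2 values of 500 occupy positions 4–5 → average rank (4+5)/2 = 4.5.
Rank 3 → value 516.

516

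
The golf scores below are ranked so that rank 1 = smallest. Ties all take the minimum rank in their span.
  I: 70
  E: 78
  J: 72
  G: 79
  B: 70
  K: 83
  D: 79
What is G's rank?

Sorted (ascending): 70, 70, 72, 78, 79, 79, 83
The 2 values of 70 occupy positions 1–2 → each gets rank 1.
The 2 values of 79 occupy positions 5–6 → each gets rank 5.
G has value 79 → rank 5.

5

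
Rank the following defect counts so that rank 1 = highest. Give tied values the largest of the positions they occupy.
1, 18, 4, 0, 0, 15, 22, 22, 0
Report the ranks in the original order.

6, 3, 5, 9, 9, 4, 2, 2, 9

Sorted (descending): 22, 22, 18, 15, 4, 1, 0, 0, 0
The 2 values of 22 occupy positions 1–2 → each gets rank 2.
The 3 values of 0 occupy positions 7–9 → each gets rank 9.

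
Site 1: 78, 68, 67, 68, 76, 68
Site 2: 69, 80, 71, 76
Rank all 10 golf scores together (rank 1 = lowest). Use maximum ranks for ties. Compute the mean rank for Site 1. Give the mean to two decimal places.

Sorted (ascending): 67, 68, 68, 68, 69, 71, 76, 76, 78, 80
The 3 values of 68 occupy positions 2–4 → each gets rank 4.
The 2 values of 76 occupy positions 7–8 → each gets rank 8.
Site 1 values → pooled ranks: 78→9, 68→4, 67→1, 68→4, 76→8, 68→4
Mean rank = (9 + 4 + 1 + 4 + 8 + 4) / 6 = 5.00

5.00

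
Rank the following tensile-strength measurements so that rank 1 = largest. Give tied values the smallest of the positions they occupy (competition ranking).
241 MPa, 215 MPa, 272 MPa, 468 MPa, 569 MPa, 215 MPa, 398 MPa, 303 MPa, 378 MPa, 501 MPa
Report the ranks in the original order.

Sorted (descending): 569, 501, 468, 398, 378, 303, 272, 241, 215, 215
The 2 values of 215 occupy positions 9–10 → each gets rank 9.

8, 9, 7, 3, 1, 9, 4, 6, 5, 2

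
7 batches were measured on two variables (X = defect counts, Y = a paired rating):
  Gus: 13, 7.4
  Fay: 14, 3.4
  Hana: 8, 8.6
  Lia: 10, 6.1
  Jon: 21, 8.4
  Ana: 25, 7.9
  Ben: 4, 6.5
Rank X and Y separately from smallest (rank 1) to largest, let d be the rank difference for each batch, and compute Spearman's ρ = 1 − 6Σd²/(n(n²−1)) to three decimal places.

0.107

Ranks of variable 1: 4, 5, 2, 3, 6, 7, 1
Ranks of variable 2: 4, 1, 7, 2, 6, 5, 3
d = r₁ − r₂: 0, 4, -5, 1, 0, 2, -2
d²: 0, 16, 25, 1, 0, 4, 4; Σd² = 50
ρ = 1 − 6·50/(7·48) = 1 − 300/336 = 0.107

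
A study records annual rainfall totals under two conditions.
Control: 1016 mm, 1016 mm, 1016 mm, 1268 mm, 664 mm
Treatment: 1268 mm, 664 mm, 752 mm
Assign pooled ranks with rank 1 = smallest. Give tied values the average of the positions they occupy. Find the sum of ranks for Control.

24

Sorted (ascending): 664, 664, 752, 1016, 1016, 1016, 1268, 1268
The 2 values of 664 occupy positions 1–2 → average rank (1+2)/2 = 1.5.
The 3 values of 1016 occupy positions 4–6 → average rank 5.
The 2 values of 1268 occupy positions 7–8 → average rank (7+8)/2 = 7.5.
Control values → pooled ranks: 1016→5, 1016→5, 1016→5, 1268→7.5, 664→1.5
Rank sum = 5 + 5 + 5 + 7.5 + 1.5 = 24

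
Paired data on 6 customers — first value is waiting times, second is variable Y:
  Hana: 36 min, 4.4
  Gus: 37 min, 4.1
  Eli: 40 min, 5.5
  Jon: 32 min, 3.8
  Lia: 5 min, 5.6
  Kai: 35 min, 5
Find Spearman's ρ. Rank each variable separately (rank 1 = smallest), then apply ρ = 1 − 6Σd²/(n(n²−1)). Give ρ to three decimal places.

-0.086

Ranks of variable 1: 4, 5, 6, 2, 1, 3
Ranks of variable 2: 3, 2, 5, 1, 6, 4
d = r₁ − r₂: 1, 3, 1, 1, -5, -1
d²: 1, 9, 1, 1, 25, 1; Σd² = 38
ρ = 1 − 6·38/(6·35) = 1 − 228/210 = -0.086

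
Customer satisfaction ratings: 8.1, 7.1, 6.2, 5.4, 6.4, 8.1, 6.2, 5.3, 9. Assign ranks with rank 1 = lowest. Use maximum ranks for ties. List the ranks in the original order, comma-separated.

8, 6, 4, 2, 5, 8, 4, 1, 9

Sorted (ascending): 5.3, 5.4, 6.2, 6.2, 6.4, 7.1, 8.1, 8.1, 9
The 2 values of 6.2 occupy positions 3–4 → each gets rank 4.
The 2 values of 8.1 occupy positions 7–8 → each gets rank 8.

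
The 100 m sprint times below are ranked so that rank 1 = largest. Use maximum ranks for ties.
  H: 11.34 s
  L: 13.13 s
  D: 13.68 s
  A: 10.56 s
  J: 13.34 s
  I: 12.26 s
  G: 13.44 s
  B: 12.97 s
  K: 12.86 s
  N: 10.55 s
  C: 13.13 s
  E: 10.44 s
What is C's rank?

5

Sorted (descending): 13.68, 13.44, 13.34, 13.13, 13.13, 12.97, 12.86, 12.26, 11.34, 10.56, 10.55, 10.44
The 2 values of 13.13 occupy positions 4–5 → each gets rank 5.
C has value 13.13 s → rank 5.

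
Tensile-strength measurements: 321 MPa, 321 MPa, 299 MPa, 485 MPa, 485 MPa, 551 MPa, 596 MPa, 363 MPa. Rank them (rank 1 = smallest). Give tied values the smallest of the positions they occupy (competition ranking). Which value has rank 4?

Sorted (ascending): 299, 321, 321, 363, 485, 485, 551, 596
The 2 values of 321 occupy positions 2–3 → each gets rank 2.
The 2 values of 485 occupy positions 5–6 → each gets rank 5.
Rank 4 → value 363.

363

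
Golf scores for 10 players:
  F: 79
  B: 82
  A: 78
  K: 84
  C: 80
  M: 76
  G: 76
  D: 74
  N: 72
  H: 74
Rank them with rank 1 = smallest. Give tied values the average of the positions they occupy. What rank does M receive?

Sorted (ascending): 72, 74, 74, 76, 76, 78, 79, 80, 82, 84
The 2 values of 74 occupy positions 2–3 → average rank (2+3)/2 = 2.5.
The 2 values of 76 occupy positions 4–5 → average rank (4+5)/2 = 4.5.
M has value 76 → rank 4.5.

4.5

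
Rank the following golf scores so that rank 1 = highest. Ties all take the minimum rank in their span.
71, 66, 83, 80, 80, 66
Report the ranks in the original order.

4, 5, 1, 2, 2, 5

Sorted (descending): 83, 80, 80, 71, 66, 66
The 2 values of 80 occupy positions 2–3 → each gets rank 2.
The 2 values of 66 occupy positions 5–6 → each gets rank 5.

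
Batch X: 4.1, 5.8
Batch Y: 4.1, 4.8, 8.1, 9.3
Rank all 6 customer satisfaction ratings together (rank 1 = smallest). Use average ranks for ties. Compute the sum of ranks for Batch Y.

Sorted (ascending): 4.1, 4.1, 4.8, 5.8, 8.1, 9.3
The 2 values of 4.1 occupy positions 1–2 → average rank (1+2)/2 = 1.5.
Batch Y values → pooled ranks: 4.1→1.5, 4.8→3, 8.1→5, 9.3→6
Rank sum = 1.5 + 3 + 5 + 6 = 15.5

15.5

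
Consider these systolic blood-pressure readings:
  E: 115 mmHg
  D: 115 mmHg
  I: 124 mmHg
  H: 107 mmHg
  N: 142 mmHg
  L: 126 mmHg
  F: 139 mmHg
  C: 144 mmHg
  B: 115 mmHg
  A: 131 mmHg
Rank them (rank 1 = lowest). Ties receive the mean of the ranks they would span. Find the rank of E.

Sorted (ascending): 107, 115, 115, 115, 124, 126, 131, 139, 142, 144
The 3 values of 115 occupy positions 2–4 → average rank 3.
E has value 115 mmHg → rank 3.

3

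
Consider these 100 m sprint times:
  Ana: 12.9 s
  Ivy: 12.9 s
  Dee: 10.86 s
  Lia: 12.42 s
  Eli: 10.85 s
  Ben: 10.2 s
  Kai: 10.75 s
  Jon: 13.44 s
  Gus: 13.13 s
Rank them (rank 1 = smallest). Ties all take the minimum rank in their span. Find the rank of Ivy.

Sorted (ascending): 10.2, 10.75, 10.85, 10.86, 12.42, 12.9, 12.9, 13.13, 13.44
The 2 values of 12.9 occupy positions 6–7 → each gets rank 6.
Ivy has value 12.9 s → rank 6.

6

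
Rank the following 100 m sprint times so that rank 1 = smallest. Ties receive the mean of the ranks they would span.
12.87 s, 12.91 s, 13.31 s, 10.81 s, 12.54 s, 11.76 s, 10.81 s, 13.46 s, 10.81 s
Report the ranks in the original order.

Sorted (ascending): 10.81, 10.81, 10.81, 11.76, 12.54, 12.87, 12.91, 13.31, 13.46
The 3 values of 10.81 occupy positions 1–3 → average rank 2.

6, 7, 8, 2, 5, 4, 2, 9, 2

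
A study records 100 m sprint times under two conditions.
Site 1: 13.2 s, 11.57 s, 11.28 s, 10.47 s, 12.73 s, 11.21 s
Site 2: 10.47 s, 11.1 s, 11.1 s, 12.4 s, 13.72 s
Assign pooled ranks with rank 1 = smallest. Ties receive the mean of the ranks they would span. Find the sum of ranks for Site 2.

Sorted (ascending): 10.47, 10.47, 11.1, 11.1, 11.21, 11.28, 11.57, 12.4, 12.73, 13.2, 13.72
The 2 values of 10.47 occupy positions 1–2 → average rank (1+2)/2 = 1.5.
The 2 values of 11.1 occupy positions 3–4 → average rank (3+4)/2 = 3.5.
Site 2 values → pooled ranks: 10.47→1.5, 11.1→3.5, 11.1→3.5, 12.4→8, 13.72→11
Rank sum = 1.5 + 3.5 + 3.5 + 8 + 11 = 27.5

27.5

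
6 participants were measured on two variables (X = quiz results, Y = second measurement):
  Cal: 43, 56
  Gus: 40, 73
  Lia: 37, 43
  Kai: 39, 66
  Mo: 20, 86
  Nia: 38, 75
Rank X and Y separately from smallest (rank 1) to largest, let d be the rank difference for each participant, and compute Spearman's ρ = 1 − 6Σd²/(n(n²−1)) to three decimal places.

Ranks of variable 1: 6, 5, 2, 4, 1, 3
Ranks of variable 2: 2, 4, 1, 3, 6, 5
d = r₁ − r₂: 4, 1, 1, 1, -5, -2
d²: 16, 1, 1, 1, 25, 4; Σd² = 48
ρ = 1 − 6·48/(6·35) = 1 − 288/210 = -0.371

-0.371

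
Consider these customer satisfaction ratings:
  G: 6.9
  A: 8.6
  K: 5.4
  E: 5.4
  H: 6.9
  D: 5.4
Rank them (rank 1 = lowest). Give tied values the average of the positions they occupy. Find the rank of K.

2

Sorted (ascending): 5.4, 5.4, 5.4, 6.9, 6.9, 8.6
The 3 values of 5.4 occupy positions 1–3 → average rank 2.
The 2 values of 6.9 occupy positions 4–5 → average rank (4+5)/2 = 4.5.
K has value 5.4 → rank 2.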